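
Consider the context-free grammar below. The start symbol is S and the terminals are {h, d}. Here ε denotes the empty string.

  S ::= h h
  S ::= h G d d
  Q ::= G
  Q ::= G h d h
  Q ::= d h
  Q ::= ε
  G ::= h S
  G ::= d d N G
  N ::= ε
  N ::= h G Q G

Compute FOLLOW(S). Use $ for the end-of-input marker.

{$, d, h}

FIRST(S) = {h}
FIRST(G) = {d, h}
FIRST(N) = {ε, h}
FIRST(Q) = {ε, d, h}  (via G, G h d h)
FOLLOW(S) includes $ since S is the start symbol.
FOLLOW(Q): in N::=h G Q G, Q is followed by G with FIRST {d, h}. Thus FOLLOW(Q) = {d, h}.
FOLLOW(N): in G::=d d N G, N is followed by G with FIRST {d, h}. Thus FOLLOW(N) = {d, h}.
FOLLOW(G): in S::=h G d d, G is followed by d d with FIRST {d}; in Q::=G, the suffix after G is empty, so FOLLOW(G) ⊇ FOLLOW(Q) = {d, h}; in Q::=G h d h, G is followed by h d h with FIRST {h}; in G::=d d N G, the suffix after G is empty (adds nothing new); in N::=h G Q G (occurrence 1), G is followed by Q G with FIRST {d, h}; in N::=h G Q G (occurrence 2), the suffix after G is empty, so FOLLOW(G) ⊇ FOLLOW(N) = {d, h}. Thus FOLLOW(G) = {d, h}.
FOLLOW(S): in G::=h S, the suffix after S is empty, so FOLLOW(S) ⊇ FOLLOW(G) = {d, h}. Thus FOLLOW(S) = {$, d, h}.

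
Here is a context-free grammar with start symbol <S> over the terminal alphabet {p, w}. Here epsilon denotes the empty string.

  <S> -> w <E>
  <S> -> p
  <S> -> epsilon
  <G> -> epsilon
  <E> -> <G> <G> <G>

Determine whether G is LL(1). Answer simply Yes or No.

FIRST(<S>) = {epsilon, p, w}
FIRST(<G>) = {epsilon}
FIRST(<E>) = {epsilon}
FOLLOW(<S>) = {$}
FOLLOW(<G>) = {$}
FOLLOW(<E>) = {$}
Each cell of M receives at most one production.

Yes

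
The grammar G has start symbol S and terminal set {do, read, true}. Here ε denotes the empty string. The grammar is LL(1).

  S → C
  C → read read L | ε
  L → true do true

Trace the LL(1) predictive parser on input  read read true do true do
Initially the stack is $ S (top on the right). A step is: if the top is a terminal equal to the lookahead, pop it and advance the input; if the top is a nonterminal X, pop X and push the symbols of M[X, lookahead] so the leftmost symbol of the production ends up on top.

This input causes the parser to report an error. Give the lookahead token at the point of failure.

step 1: stack=$ S  input=read read true do true do $  — expand S → C
step 2: stack=$ C  input=read read true do true do $  — expand C → read read L
step 3: stack=$ L read read  input=read read true do true do $  — match read
step 4: stack=$ L read  input=read true do true do $  — match read
step 5: stack=$ L  input=true do true do $  — expand L → true do true
step 6: stack=$ true do true  input=true do true do $  — match true
step 7: stack=$ true do  input=do true do $  — match do
step 8: stack=$ true  input=true do $  — match true
step 9: stack=$  input=do $  — error: stack empty but input remains

do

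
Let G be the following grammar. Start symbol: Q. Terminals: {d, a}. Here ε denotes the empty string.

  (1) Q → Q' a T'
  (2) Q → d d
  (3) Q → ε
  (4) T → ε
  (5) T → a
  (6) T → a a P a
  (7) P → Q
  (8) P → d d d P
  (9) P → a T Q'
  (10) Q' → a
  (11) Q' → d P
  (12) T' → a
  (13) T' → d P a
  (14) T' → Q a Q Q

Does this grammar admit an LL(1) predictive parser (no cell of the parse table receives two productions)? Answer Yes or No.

No

FIRST(Q) = {ε, a, d}
FIRST(T) = {ε, a}
FIRST(P) = {ε, a, d}
FIRST(Q') = {a, d}
FIRST(T') = {a, d}
FOLLOW(Q) = {$, a, d}
FOLLOW(T) = {a, d}
FOLLOW(P) = {a}
FOLLOW(Q') = {a}
FOLLOW(T') = {$, a, d}
Cell M[P, a] receives both P → Q and P → a T Q' — the grammar is not LL(1).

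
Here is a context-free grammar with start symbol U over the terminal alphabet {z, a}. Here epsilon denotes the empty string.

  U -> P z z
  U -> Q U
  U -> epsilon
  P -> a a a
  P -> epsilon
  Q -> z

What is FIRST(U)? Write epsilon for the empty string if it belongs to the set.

{epsilon, a, z}

FIRST(P): from P->a a a we get {a}; from P->epsilon we get {epsilon}. So FIRST(P) = {epsilon, a}.
FIRST(Q): from Q->z we get {z}. So FIRST(Q) = {z}.
FIRST(U): from U->P z z we get {a, z}; from U->Q U we get {z}; from U->epsilon we get {epsilon}. So FIRST(U) = {epsilon, a, z}.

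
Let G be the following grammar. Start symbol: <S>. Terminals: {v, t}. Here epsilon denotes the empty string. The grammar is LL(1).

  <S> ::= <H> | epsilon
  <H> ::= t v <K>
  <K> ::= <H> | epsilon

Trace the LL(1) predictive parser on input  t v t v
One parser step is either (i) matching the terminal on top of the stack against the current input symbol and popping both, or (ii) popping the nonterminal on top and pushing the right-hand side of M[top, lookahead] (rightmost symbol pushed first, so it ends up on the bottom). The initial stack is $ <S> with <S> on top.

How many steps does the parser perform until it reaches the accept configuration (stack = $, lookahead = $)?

9

step 1: stack=$ <S>  input=t v t v $  — expand <S> ::= <H>
step 2: stack=$ <H>  input=t v t v $  — expand <H> ::= t v <K>
step 3: stack=$ <K> v t  input=t v t v $  — match t
step 4: stack=$ <K> v  input=v t v $  — match v
step 5: stack=$ <K>  input=t v $  — expand <K> ::= <H>
step 6: stack=$ <H>  input=t v $  — expand <H> ::= t v <K>
step 7: stack=$ <K> v t  input=t v $  — match t
step 8: stack=$ <K> v  input=v $  — match v
step 9: stack=$ <K>  input=$  — expand <K> ::= epsilon
Accept reached after 9 steps.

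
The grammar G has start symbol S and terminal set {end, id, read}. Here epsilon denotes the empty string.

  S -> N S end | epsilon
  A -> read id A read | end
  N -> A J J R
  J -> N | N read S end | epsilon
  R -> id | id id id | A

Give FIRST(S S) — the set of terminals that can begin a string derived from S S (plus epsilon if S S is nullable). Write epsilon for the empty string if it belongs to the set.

{epsilon, end, read}

FIRST(A) = {end, read}
FIRST(N) = {end, read}  (via A J J R)
FIRST(R) = {end, id, read}  (via A)
FIRST(S) = {epsilon, end, read}  (via N S end)
FIRST(J) = {epsilon, end, read}  (via N, N read S end)
FIRST(S S): take FIRST of each symbol in turn, carrying on past any symbol whose FIRST contains epsilon; result {epsilon, end, read}.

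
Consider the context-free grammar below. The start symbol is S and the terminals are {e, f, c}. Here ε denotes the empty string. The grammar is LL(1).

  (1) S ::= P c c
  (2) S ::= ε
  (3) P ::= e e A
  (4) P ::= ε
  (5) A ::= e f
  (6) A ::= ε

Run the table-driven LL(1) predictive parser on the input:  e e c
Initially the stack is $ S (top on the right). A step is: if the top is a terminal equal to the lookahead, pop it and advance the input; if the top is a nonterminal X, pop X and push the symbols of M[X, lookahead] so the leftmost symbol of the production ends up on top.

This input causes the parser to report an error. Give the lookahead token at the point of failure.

$

     Stack        Input    Action
  1  $ S          e e c $  expand S ::= P c c
  2  $ c c P      e e c $  expand P ::= e e A
  3  $ c c A e e  e e c $  match e
  4  $ c c A e    e c $    match e
  5  $ c c A      c $      expand A ::= ε
  6  $ c c        c $      match c
  7  $ c          $        error: top is terminal c but lookahead is $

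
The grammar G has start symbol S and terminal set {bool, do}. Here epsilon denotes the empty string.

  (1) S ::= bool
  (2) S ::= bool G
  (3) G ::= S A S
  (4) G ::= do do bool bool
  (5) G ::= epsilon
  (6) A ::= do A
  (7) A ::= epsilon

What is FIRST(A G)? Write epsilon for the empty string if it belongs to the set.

{epsilon, bool, do}

FIRST(S): from S::=bool we get {bool}; from S::=bool G we get {bool}. So FIRST(S) = {bool}.
FIRST(A): from A::=do A we get {do}; from A::=epsilon we get {epsilon}. So FIRST(A) = {epsilon, do}.
FIRST(G): from G::=S A S we get {bool}; from G::=do do bool bool we get {do}; from G::=epsilon we get {epsilon}. So FIRST(G) = {epsilon, bool, do}.
FIRST(A G): take FIRST of each symbol in turn, carrying on past any symbol whose FIRST contains epsilon; result {epsilon, bool, do}.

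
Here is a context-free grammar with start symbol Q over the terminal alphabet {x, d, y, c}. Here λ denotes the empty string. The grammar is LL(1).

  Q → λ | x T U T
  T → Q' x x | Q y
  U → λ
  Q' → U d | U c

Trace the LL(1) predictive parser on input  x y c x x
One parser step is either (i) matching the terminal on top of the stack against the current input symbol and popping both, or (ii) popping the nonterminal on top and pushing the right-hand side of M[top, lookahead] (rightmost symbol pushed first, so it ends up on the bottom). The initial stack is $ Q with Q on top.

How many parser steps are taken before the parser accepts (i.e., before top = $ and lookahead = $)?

12

step 1: stack=$ Q  input=x y c x x $  — expand Q → x T U T
step 2: stack=$ T U T x  input=x y c x x $  — match x
step 3: stack=$ T U T  input=y c x x $  — expand T → Q y
step 4: stack=$ T U y Q  input=y c x x $  — expand Q → λ
step 5: stack=$ T U y  input=y c x x $  — match y
step 6: stack=$ T U  input=c x x $  — expand U → λ
step 7: stack=$ T  input=c x x $  — expand T → Q' x x
step 8: stack=$ x x Q'  input=c x x $  — expand Q' → U c
step 9: stack=$ x x c U  input=c x x $  — expand U → λ
step 10: stack=$ x x c  input=c x x $  — match c
step 11: stack=$ x x  input=x x $  — match x
step 12: stack=$ x  input=x $  — match x
Accept reached after 12 steps.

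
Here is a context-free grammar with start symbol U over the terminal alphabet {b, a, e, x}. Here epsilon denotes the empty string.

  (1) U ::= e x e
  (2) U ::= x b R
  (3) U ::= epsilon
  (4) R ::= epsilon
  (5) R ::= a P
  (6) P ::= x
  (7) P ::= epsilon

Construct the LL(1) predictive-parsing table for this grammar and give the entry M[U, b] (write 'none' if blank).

FIRST(U): from U::=e x e we get {e}; from U::=x b R we get {x}; from U::=epsilon we get {epsilon}. So FIRST(U) = {epsilon, e, x}.
FIRST(R): from R::=epsilon we get {epsilon}; from R::=a P we get {a}. So FIRST(R) = {epsilon, a}.
FIRST(P): from P::=x we get {x}; from P::=epsilon we get {epsilon}. So FIRST(P) = {epsilon, x}.
FOLLOW(U) includes $ since U is the start symbol.
FOLLOW(U): U appears on no right-hand side. Thus FOLLOW(U) = {$}.
For U ::= e x e: FIRST(e x e) = {e}, so it goes in M[U, t] for t ∈ {e}.
For U ::= x b R: FIRST(x b R) = {x}, so it goes in M[U, t] for t ∈ {x}.
For U ::= epsilon: FIRST(epsilon) = {epsilon}, so it goes in M[U, t] for t ∈ {}; since epsilon ∈ FIRST, also for every t ∈ FOLLOW(U) = {$}.
None of these place a production in M[U, b].

none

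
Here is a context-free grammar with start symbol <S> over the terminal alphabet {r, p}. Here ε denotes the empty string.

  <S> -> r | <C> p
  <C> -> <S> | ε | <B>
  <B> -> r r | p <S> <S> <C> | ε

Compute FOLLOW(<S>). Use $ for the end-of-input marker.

FIRST(<B>) = {ε, p, r}
FIRST(<S>) = {p, r}  (via <C> p)
FIRST(<C>) = {ε, p, r}  (via <S>, <B>)
FOLLOW(<S>) includes $ since <S> is the start symbol.
FOLLOW(<S>): in <C>-><S>, the suffix after <S> is empty, so FOLLOW(<S>) ⊇ FOLLOW(<C>) = {p}; in <B>->p <S> <S> <C> (occurrence 1), <S> is followed by <S> <C> with FIRST {p, r}; in <B>->p <S> <S> <C> (occurrence 2), <S> is followed by <C> with FIRST {ε, p, r}; in <B>->p <S> <S> <C> (occurrence 2), the suffix after <S> is nullable, so FOLLOW(<S>) ⊇ FOLLOW(<B>) = {p}. Thus FOLLOW(<S>) = {$, p, r}.
FOLLOW(<C>): in <S>-><C> p, <C> is followed by p with FIRST {p}; in <B>->p <S> <S> <C>, the suffix after <C> is empty, so FOLLOW(<C>) ⊇ FOLLOW(<B>) = {p}. Thus FOLLOW(<C>) = {p}.
FOLLOW(<B>): in <C>-><B>, the suffix after <B> is empty, so FOLLOW(<B>) ⊇ FOLLOW(<C>) = {p}. Thus FOLLOW(<B>) = {p}.

{$, p, r}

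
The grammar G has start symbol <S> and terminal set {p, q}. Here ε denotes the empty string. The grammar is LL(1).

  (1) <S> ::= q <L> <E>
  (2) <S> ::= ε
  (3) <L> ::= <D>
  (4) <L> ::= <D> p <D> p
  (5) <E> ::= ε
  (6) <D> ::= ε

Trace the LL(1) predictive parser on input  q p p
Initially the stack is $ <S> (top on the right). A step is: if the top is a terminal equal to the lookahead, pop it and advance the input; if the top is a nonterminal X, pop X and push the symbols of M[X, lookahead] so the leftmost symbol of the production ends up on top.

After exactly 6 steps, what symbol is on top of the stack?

step 1: stack=$ <S>  input=q p p $  — expand <S> ::= q <L> <E>
step 2: stack=$ <E> <L> q  input=q p p $  — match q
step 3: stack=$ <E> <L>  input=p p $  — expand <L> ::= <D> p <D> p
step 4: stack=$ <E> p <D> p <D>  input=p p $  — expand <D> ::= ε
step 5: stack=$ <E> p <D> p  input=p p $  — match p
step 6: stack=$ <E> p <D>  input=p $  — expand <D> ::= ε
Stack after step 6: $ <E> p (top = p).

p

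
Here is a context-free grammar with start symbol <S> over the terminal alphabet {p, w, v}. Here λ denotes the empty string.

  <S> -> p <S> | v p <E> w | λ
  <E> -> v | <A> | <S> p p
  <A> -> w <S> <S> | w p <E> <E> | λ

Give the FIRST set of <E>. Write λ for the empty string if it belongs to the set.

{λ, p, v, w}

FIRST(<S>) = {λ, p, v}
FIRST(<A>) = {λ, w}
FIRST(<E>) = {λ, p, v, w}  (via <A>, <S> p p)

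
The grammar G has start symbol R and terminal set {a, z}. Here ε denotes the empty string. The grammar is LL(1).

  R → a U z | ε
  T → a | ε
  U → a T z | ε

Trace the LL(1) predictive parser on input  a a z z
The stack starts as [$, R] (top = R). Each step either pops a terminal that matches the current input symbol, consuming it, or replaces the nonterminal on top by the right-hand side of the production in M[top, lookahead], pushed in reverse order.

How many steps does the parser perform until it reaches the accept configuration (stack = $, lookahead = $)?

     Stack      Input      Action
  1  $ R        a a z z $  expand R → a U z
  2  $ z U a    a a z z $  match a
  3  $ z U      a z z $    expand U → a T z
  4  $ z z T a  a z z $    match a
  5  $ z z T    z z $      expand T → ε
  6  $ z z      z z $      match z
  7  $ z        z $        match z
Accept reached after 7 steps.

7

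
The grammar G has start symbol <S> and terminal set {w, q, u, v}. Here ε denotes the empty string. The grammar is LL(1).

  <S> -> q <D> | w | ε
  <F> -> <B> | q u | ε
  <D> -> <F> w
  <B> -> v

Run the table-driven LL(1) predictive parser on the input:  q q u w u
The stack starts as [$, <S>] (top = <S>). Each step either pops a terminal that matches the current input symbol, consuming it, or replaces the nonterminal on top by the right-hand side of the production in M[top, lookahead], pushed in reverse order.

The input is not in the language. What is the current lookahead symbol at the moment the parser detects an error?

     Stack    Input        Action
  1  $ <S>    q q u w u $  expand <S> -> q <D>
  2  $ <D> q  q q u w u $  match q
  3  $ <D>    q u w u $    expand <D> -> <F> w
  4  $ w <F>  q u w u $    expand <F> -> q u
  5  $ w u q  q u w u $    match q
  6  $ w u    u w u $      match u
  7  $ w      w u $        match w
  8  $        u $          error: stack empty but input remains

u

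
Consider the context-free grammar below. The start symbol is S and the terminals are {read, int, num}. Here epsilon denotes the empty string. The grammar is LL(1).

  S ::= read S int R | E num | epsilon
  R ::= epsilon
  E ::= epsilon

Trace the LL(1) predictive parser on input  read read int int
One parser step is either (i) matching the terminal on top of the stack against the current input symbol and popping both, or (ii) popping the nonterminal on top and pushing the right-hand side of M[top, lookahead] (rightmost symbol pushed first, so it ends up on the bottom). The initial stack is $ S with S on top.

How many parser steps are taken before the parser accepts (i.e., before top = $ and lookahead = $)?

     Stack                 Input                Action
  1  $ S                   read read int int $  expand S ::= read S int R
  2  $ R int S read        read read int int $  match read
  3  $ R int S             read int int $       expand S ::= read S int R
  4  $ R int R int S read  read int int $       match read
  5  $ R int R int S       int int $            expand S ::= epsilon
  6  $ R int R int         int int $            match int
  7  $ R int R             int $                expand R ::= epsilon
  8  $ R int               int $                match int
  9  $ R                   $                    expand R ::= epsilon
Accept reached after 9 steps.

9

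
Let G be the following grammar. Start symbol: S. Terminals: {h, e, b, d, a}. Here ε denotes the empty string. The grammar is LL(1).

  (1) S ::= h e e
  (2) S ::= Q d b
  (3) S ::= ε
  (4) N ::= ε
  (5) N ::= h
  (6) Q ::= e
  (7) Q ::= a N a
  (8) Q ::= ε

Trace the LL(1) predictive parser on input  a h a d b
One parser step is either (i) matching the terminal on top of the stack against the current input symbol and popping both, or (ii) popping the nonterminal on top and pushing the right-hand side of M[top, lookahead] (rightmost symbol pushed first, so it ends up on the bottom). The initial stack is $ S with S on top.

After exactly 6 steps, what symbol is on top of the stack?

step 1: stack=$ S  input=a h a d b $  — expand S ::= Q d b
step 2: stack=$ b d Q  input=a h a d b $  — expand Q ::= a N a
step 3: stack=$ b d a N a  input=a h a d b $  — match a
step 4: stack=$ b d a N  input=h a d b $  — expand N ::= h
step 5: stack=$ b d a h  input=h a d b $  — match h
step 6: stack=$ b d a  input=a d b $  — match a
Stack after step 6: $ b d (top = d).

d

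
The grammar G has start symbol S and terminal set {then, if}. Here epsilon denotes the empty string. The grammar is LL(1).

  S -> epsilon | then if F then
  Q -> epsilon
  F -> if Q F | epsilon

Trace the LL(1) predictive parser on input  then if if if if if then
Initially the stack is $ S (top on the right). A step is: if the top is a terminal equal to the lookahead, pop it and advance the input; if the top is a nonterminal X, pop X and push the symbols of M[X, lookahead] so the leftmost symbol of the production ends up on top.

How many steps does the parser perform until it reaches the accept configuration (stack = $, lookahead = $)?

17

step 1: stack=$ S  input=then if if if if if then $  — expand S -> then if F then
step 2: stack=$ then F if then  input=then if if if if if then $  — match then
step 3: stack=$ then F if  input=if if if if if then $  — match if
step 4: stack=$ then F  input=if if if if then $  — expand F -> if Q F
step 5: stack=$ then F Q if  input=if if if if then $  — match if
step 6: stack=$ then F Q  input=if if if then $  — expand Q -> epsilon
step 7: stack=$ then F  input=if if if then $  — expand F -> if Q F
step 8: stack=$ then F Q if  input=if if if then $  — match if
step 9: stack=$ then F Q  input=if if then $  — expand Q -> epsilon
step 10: stack=$ then F  input=if if then $  — expand F -> if Q F
step 11: stack=$ then F Q if  input=if if then $  — match if
step 12: stack=$ then F Q  input=if then $  — expand Q -> epsilon
step 13: stack=$ then F  input=if then $  — expand F -> if Q F
step 14: stack=$ then F Q if  input=if then $  — match if
step 15: stack=$ then F Q  input=then $  — expand Q -> epsilon
step 16: stack=$ then F  input=then $  — expand F -> epsilon
step 17: stack=$ then  input=then $  — match then
Accept reached after 17 steps.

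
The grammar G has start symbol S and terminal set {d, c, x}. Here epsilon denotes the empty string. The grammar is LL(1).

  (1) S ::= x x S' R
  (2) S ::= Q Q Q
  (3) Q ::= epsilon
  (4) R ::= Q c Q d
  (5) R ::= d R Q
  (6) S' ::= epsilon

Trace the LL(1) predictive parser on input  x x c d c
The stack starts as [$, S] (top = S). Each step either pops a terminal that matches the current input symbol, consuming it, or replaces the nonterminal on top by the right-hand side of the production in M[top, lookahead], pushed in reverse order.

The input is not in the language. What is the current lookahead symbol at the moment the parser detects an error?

      Stack       Input        Action
   1  $ S         x x c d c $  expand S ::= x x S' R
   2  $ R S' x x  x x c d c $  match x
   3  $ R S' x    x c d c $    match x
   4  $ R S'      c d c $      expand S' ::= epsilon
   5  $ R         c d c $      expand R ::= Q c Q d
   6  $ d Q c Q   c d c $      expand Q ::= epsilon
   7  $ d Q c     c d c $      match c
   8  $ d Q       d c $        expand Q ::= epsilon
   9  $ d         d c $        match d
  10  $           c $          error: stack empty but input remains

c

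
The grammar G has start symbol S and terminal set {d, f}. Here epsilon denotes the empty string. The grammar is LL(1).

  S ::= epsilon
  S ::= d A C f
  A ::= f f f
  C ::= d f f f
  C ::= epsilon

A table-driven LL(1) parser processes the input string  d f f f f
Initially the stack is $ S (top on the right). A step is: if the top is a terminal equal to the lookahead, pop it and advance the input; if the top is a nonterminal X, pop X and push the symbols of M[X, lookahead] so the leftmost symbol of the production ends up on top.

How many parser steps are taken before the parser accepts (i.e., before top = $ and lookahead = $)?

8

     Stack        Input        Action
  1  $ S          d f f f f $  expand S ::= d A C f
  2  $ f C A d    d f f f f $  match d
  3  $ f C A      f f f f $    expand A ::= f f f
  4  $ f C f f f  f f f f $    match f
  5  $ f C f f    f f f $      match f
  6  $ f C f      f f $        match f
  7  $ f C        f $          expand C ::= epsilon
  8  $ f          f $          match f
Accept reached after 8 steps.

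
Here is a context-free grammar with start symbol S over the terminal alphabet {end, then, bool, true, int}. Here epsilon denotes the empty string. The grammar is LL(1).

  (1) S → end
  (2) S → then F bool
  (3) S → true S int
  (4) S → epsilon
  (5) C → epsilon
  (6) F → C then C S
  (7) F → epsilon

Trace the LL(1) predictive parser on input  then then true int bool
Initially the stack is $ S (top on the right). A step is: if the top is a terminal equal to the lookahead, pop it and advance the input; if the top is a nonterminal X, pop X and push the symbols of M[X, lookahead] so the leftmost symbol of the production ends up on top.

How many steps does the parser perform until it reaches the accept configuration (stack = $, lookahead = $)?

11

      Stack              Input                      Action
   1  $ S                then then true int bool $  expand S → then F bool
   2  $ bool F then      then then true int bool $  match then
   3  $ bool F           then true int bool $       expand F → C then C S
   4  $ bool S C then C  then true int bool $       expand C → epsilon
   5  $ bool S C then    then true int bool $       match then
   6  $ bool S C         true int bool $            expand C → epsilon
   7  $ bool S           true int bool $            expand S → true S int
   8  $ bool int S true  true int bool $            match true
   9  $ bool int S       int bool $                 expand S → epsilon
  10  $ bool int         int bool $                 match int
  11  $ bool             bool $                     match bool
Accept reached after 11 steps.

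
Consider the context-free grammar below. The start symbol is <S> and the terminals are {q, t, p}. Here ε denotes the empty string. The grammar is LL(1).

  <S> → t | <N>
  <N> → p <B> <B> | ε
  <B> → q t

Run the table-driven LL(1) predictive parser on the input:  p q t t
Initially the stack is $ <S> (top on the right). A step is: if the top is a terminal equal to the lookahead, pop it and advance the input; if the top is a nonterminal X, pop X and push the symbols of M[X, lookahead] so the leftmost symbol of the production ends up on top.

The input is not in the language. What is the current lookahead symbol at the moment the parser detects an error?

     Stack        Input      Action
  1  $ <S>        p q t t $  expand <S> → <N>
  2  $ <N>        p q t t $  expand <N> → p <B> <B>
  3  $ <B> <B> p  p q t t $  match p
  4  $ <B> <B>    q t t $    expand <B> → q t
  5  $ <B> t q    q t t $    match q
  6  $ <B> t      t t $      match t
  7  $ <B>        t $        error: M[<B>, t] is empty

t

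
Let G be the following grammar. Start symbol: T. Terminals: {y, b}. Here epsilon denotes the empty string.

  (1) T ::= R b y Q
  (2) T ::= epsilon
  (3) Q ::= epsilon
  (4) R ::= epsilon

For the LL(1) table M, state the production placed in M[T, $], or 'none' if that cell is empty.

T ::= epsilon

FIRST(Q) = {epsilon}
FIRST(R) = {epsilon}
FIRST(T) = {epsilon, b}  (via R b y Q)
FOLLOW(T) includes $ since T is the start symbol.
FOLLOW(T): T appears on no right-hand side. Thus FOLLOW(T) = {$}.
For T ::= R b y Q: FIRST(R b y Q) = {b}, so it goes in M[T, t] for t ∈ {b}.
For T ::= epsilon: FIRST(epsilon) = {epsilon}, so it goes in M[T, t] for t ∈ {}; since epsilon ∈ FIRST, also for every t ∈ FOLLOW(T) = {$}.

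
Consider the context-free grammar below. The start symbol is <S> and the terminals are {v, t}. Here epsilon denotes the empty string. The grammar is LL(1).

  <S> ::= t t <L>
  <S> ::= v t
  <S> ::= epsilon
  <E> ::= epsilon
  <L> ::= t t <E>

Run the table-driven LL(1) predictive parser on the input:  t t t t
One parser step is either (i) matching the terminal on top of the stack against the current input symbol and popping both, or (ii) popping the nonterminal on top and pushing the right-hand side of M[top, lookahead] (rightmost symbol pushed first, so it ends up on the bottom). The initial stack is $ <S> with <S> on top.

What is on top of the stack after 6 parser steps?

<E>

     Stack      Input      Action
  1  $ <S>      t t t t $  expand <S> ::= t t <L>
  2  $ <L> t t  t t t t $  match t
  3  $ <L> t    t t t $    match t
  4  $ <L>      t t $      expand <L> ::= t t <E>
  5  $ <E> t t  t t $      match t
  6  $ <E> t    t $        match t
Stack after step 6: $ <E> (top = <E>).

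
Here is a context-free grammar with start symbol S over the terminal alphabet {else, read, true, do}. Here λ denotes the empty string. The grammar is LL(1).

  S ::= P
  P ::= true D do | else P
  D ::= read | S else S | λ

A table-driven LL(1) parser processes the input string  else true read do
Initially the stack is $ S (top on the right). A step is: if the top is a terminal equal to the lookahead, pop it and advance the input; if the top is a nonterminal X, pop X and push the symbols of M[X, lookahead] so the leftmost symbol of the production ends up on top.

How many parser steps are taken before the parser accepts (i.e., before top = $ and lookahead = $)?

8

step 1: stack=$ S  input=else true read do $  — expand S ::= P
step 2: stack=$ P  input=else true read do $  — expand P ::= else P
step 3: stack=$ P else  input=else true read do $  — match else
step 4: stack=$ P  input=true read do $  — expand P ::= true D do
step 5: stack=$ do D true  input=true read do $  — match true
step 6: stack=$ do D  input=read do $  — expand D ::= read
step 7: stack=$ do read  input=read do $  — match read
step 8: stack=$ do  input=do $  — match do
Accept reached after 8 steps.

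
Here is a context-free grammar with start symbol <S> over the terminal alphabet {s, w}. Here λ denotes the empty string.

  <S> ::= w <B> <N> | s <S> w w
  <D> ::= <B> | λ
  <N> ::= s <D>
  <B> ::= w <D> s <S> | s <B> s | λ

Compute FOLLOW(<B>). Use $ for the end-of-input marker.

{$, s, w}

FIRST(<S>) = {s, w}
FIRST(<N>) = {s}
FIRST(<B>) = {λ, s, w}
FIRST(<D>) = {λ, s, w}  (via <B>)
FOLLOW(<S>) includes $ since <S> is the start symbol.
FOLLOW(<S>): in <S>::=s <S> w w, <S> is followed by w w with FIRST {w}; in <B>::=w <D> s <S>, the suffix after <S> is empty, so FOLLOW(<S>) ⊇ FOLLOW(<B>) = {$, s, w}. Thus FOLLOW(<S>) = {$, s, w}.
FOLLOW(<N>): in <S>::=w <B> <N>, the suffix after <N> is empty, so FOLLOW(<N>) ⊇ FOLLOW(<S>) = {$, s, w}. Thus FOLLOW(<N>) = {$, s, w}.
FOLLOW(<D>): in <N>::=s <D>, the suffix after <D> is empty, so FOLLOW(<D>) ⊇ FOLLOW(<N>) = {$, s, w}; in <B>::=w <D> s <S>, <D> is followed by s <S> with FIRST {s}. Thus FOLLOW(<D>) = {$, s, w}.
FOLLOW(<B>): in <S>::=w <B> <N>, <B> is followed by <N> with FIRST {s}; in <D>::=<B>, the suffix after <B> is empty, so FOLLOW(<B>) ⊇ FOLLOW(<D>) = {$, s, w}; in <B>::=s <B> s, <B> is followed by s with FIRST {s}. Thus FOLLOW(<B>) = {$, s, w}.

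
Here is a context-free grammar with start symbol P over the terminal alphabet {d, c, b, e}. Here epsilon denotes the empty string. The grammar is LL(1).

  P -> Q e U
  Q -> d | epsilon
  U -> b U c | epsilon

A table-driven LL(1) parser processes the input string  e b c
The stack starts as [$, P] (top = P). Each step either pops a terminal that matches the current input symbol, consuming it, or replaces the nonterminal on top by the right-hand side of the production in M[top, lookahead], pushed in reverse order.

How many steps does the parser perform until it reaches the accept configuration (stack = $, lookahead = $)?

7

     Stack    Input    Action
  1  $ P      e b c $  expand P -> Q e U
  2  $ U e Q  e b c $  expand Q -> epsilon
  3  $ U e    e b c $  match e
  4  $ U      b c $    expand U -> b U c
  5  $ c U b  b c $    match b
  6  $ c U    c $      expand U -> epsilon
  7  $ c      c $      match c
Accept reached after 7 steps.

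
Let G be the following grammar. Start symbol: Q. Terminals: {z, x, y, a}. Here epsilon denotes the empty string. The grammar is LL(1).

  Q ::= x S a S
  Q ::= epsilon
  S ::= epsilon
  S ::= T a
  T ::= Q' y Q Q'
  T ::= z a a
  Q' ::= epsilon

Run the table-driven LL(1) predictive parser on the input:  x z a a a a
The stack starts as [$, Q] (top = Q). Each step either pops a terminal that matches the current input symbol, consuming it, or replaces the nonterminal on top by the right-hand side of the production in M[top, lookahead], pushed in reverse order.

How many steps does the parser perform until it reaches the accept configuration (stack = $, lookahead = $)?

10

      Stack          Input          Action
   1  $ Q            x z a a a a $  expand Q ::= x S a S
   2  $ S a S x      x z a a a a $  match x
   3  $ S a S        z a a a a $    expand S ::= T a
   4  $ S a a T      z a a a a $    expand T ::= z a a
   5  $ S a a a a z  z a a a a $    match z
   6  $ S a a a a    a a a a $      match a
   7  $ S a a a      a a a $        match a
   8  $ S a a        a a $          match a
   9  $ S a          a $            match a
  10  $ S            $              expand S ::= epsilon
Accept reached after 10 steps.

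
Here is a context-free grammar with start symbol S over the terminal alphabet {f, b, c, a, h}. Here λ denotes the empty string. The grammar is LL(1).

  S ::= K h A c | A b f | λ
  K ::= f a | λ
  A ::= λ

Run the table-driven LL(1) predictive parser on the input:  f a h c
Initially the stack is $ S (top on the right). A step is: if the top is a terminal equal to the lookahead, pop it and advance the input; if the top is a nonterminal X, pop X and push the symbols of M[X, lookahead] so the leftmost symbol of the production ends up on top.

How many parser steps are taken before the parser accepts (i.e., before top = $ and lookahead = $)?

step 1: stack=$ S  input=f a h c $  — expand S ::= K h A c
step 2: stack=$ c A h K  input=f a h c $  — expand K ::= f a
step 3: stack=$ c A h a f  input=f a h c $  — match f
step 4: stack=$ c A h a  input=a h c $  — match a
step 5: stack=$ c A h  input=h c $  — match h
step 6: stack=$ c A  input=c $  — expand A ::= λ
step 7: stack=$ c  input=c $  — match c
Accept reached after 7 steps.

7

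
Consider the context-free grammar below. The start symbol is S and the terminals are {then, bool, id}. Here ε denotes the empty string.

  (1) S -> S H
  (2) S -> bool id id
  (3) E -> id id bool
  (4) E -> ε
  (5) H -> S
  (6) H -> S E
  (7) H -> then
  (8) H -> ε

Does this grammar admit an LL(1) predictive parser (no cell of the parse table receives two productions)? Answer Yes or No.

FIRST(S) = {bool}
FIRST(E) = {ε, id}
FIRST(H) = {ε, bool, then}
FOLLOW(S) = {$, bool, id, then}
FOLLOW(E) = {$, bool, id, then}
FOLLOW(H) = {$, bool, id, then}
Cell M[E, id] receives both E -> id id bool and E -> ε — the grammar is not LL(1).

No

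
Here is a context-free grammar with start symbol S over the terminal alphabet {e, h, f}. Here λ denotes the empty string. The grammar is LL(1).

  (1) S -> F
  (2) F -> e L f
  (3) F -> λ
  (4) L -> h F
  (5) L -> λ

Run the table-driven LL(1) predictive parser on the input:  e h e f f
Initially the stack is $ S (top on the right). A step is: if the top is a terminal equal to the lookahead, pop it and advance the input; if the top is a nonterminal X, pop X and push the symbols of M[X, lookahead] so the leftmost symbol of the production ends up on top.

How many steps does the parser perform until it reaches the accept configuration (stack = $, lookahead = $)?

10

      Stack      Input        Action
   1  $ S        e h e f f $  expand S -> F
   2  $ F        e h e f f $  expand F -> e L f
   3  $ f L e    e h e f f $  match e
   4  $ f L      h e f f $    expand L -> h F
   5  $ f F h    h e f f $    match h
   6  $ f F      e f f $      expand F -> e L f
   7  $ f f L e  e f f $      match e
   8  $ f f L    f f $        expand L -> λ
   9  $ f f      f f $        match f
  10  $ f        f $          match f
Accept reached after 10 steps.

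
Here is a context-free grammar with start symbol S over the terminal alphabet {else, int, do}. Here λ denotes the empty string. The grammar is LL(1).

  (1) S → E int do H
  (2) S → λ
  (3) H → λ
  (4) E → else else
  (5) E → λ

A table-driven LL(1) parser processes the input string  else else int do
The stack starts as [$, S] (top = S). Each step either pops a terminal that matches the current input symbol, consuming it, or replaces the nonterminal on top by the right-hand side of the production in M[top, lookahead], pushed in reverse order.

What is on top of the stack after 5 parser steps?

do

step 1: stack=$ S  input=else else int do $  — expand S → E int do H
step 2: stack=$ H do int E  input=else else int do $  — expand E → else else
step 3: stack=$ H do int else else  input=else else int do $  — match else
step 4: stack=$ H do int else  input=else int do $  — match else
step 5: stack=$ H do int  input=int do $  — match int
Stack after step 5: $ H do (top = do).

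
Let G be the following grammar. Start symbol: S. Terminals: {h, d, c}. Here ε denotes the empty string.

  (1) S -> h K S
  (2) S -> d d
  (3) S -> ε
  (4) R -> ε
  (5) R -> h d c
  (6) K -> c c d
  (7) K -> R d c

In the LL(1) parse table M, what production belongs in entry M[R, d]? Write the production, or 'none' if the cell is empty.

FIRST(S): from S->h K S we get {h}; from S->d d we get {d}; from S->ε we get {ε}. So FIRST(S) = {ε, d, h}.
FIRST(R): from R->ε we get {ε}; from R->h d c we get {h}. So FIRST(R) = {ε, h}.
FIRST(K): from K->c c d we get {c}; from K->R d c we get {d, h}. So FIRST(K) = {c, d, h}.
FOLLOW(S) includes $ since S is the start symbol.
FOLLOW(R): in K->R d c, R is followed by d c with FIRST {d}. Thus FOLLOW(R) = {d}.
For R -> ε: FIRST(ε) = {ε}, so it goes in M[R, t] for t ∈ {}; since ε ∈ FIRST, also for every t ∈ FOLLOW(R) = {d}.
For R -> h d c: FIRST(h d c) = {h}, so it goes in M[R, t] for t ∈ {h}.

R -> ε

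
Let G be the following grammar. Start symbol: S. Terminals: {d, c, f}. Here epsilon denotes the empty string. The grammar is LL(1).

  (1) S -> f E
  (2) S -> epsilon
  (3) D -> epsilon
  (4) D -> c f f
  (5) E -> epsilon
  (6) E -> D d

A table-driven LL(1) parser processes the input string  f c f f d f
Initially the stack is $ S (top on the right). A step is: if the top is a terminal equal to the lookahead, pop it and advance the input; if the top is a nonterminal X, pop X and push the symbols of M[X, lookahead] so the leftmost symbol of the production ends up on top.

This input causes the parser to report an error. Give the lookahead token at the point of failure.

f

step 1: stack=$ S  input=f c f f d f $  — expand S -> f E
step 2: stack=$ E f  input=f c f f d f $  — match f
step 3: stack=$ E  input=c f f d f $  — expand E -> D d
step 4: stack=$ d D  input=c f f d f $  — expand D -> c f f
step 5: stack=$ d f f c  input=c f f d f $  — match c
step 6: stack=$ d f f  input=f f d f $  — match f
step 7: stack=$ d f  input=f d f $  — match f
step 8: stack=$ d  input=d f $  — match d
step 9: stack=$  input=f $  — error: stack empty but input remains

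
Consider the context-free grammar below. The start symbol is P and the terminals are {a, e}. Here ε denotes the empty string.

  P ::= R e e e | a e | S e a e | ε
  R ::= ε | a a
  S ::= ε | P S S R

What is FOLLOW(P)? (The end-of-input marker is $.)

FIRST(R): from R::=ε we get {ε}; from R::=a a we get {a}. So FIRST(R) = {ε, a}.
FIRST(P): from P::=R e e e we get {a, e}; from P::=a e we get {a}; from P::=S e a e we get {a, e}; from P::=ε we get {ε}. So FIRST(P) = {ε, a, e}.
FIRST(S): from S::=ε we get {ε}; from S::=P S S R we get {ε, a, e}. So FIRST(S) = {ε, a, e}.
FOLLOW(P) includes $ since P is the start symbol.
FOLLOW(S): in P::=S e a e, S is followed by e a e with FIRST {e}; in S::=P S S R (occurrence 1), S is followed by S R with FIRST {ε, a, e}; in S::=P S S R (occurrence 1), the suffix after S is nullable (adds nothing new); in S::=P S S R (occurrence 2), S is followed by R with FIRST {ε, a}; in S::=P S S R (occurrence 2), the suffix after S is nullable (adds nothing new). Thus FOLLOW(S) = {a, e}.
FOLLOW(P): in S::=P S S R, P is followed by S S R with FIRST {ε, a, e}; in S::=P S S R, the suffix after P is nullable, so FOLLOW(P) ⊇ FOLLOW(S) = {a, e}. Thus FOLLOW(P) = {$, a, e}.
FOLLOW(R): in P::=R e e e, R is followed by e e e with FIRST {e}; in S::=P S S R, the suffix after R is empty, so FOLLOW(R) ⊇ FOLLOW(S) = {a, e}. Thus FOLLOW(R) = {a, e}.

{$, a, e}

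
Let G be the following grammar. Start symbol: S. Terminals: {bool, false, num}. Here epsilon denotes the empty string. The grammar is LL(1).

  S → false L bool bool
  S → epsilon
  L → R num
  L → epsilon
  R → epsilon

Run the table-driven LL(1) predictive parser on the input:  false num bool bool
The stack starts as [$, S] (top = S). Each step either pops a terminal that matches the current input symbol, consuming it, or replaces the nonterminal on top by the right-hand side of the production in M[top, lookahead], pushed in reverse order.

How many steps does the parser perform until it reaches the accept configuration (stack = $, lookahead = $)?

     Stack                Input                  Action
  1  $ S                  false num bool bool $  expand S → false L bool bool
  2  $ bool bool L false  false num bool bool $  match false
  3  $ bool bool L        num bool bool $        expand L → R num
  4  $ bool bool num R    num bool bool $        expand R → epsilon
  5  $ bool bool num      num bool bool $        match num
  6  $ bool bool          bool bool $            match bool
  7  $ bool               bool $                 match bool
Accept reached after 7 steps.

7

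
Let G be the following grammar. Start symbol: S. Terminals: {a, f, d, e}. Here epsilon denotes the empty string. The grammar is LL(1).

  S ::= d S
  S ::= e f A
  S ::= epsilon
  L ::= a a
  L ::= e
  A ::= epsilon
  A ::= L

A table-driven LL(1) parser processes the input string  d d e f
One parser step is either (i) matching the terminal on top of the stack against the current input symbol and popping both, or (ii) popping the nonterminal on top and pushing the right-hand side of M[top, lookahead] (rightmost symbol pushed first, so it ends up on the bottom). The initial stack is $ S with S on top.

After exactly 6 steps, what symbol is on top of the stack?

f

step 1: stack=$ S  input=d d e f $  — expand S ::= d S
step 2: stack=$ S d  input=d d e f $  — match d
step 3: stack=$ S  input=d e f $  — expand S ::= d S
step 4: stack=$ S d  input=d e f $  — match d
step 5: stack=$ S  input=e f $  — expand S ::= e f A
step 6: stack=$ A f e  input=e f $  — match e
Stack after step 6: $ A f (top = f).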